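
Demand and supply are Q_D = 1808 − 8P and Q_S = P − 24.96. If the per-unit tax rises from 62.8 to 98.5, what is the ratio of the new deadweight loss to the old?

2.460

In inverse form: demand P = 226 − 0.125Q, supply P = 24.96 + Q.
Competitive equilibrium: 226 − 0.125Q = 24.96 + Q → Q* = 178.7022, P* = 203.6622.
For a per-unit tax t: ΔQ = t/1.125, so DWL = ½·t·(t/1.125) = t²/2.25.
At t = 62.8: DWL = 1752.818. At t = 98.5: DWL = 4312.111.
Ratio = (98.5/62.8)² = 2.460.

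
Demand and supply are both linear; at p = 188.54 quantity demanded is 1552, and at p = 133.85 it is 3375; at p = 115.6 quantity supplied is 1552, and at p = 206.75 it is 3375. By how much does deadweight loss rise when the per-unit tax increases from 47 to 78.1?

Demand slope = (133.85 − 188.54)/(3375 − 1552) = −0.03, so p = 235.1 − 0.03q.
Supply slope = (206.75 − 115.6)/(3375 − 1552) = 0.05, so p = 38 + 0.05q.
Competitive equilibrium: 235.1 − 0.03q = 38 + 0.05q → q* = 2463.75, p* = 161.1875.
For a per-unit tax t: Δq = t/0.08, so DWL = ½·t·(t/0.08) = t²/0.16.
At t = 47: DWL = 13806.25. At t = 78.1: DWL = 38122.563.
Increase = 38122.563 − 13806.25 = 24316.31.

24316.31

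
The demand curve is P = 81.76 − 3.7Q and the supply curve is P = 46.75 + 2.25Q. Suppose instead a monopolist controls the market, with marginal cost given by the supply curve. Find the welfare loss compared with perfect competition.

15.14

Competitive equilibrium: 81.76 − 3.7Q = 46.75 + 2.25Q → Q* = 5.884, P* = 59.9891.
Marginal revenue: MR = 81.76 − 7.4Q. Set MR = MC: 81.76 − 7.4Q = 46.75 + 2.25Q → Q_m = 3.628.
Price P_m = 81.76 − 3.7·3.628 = 68.3364; MC(Q_m) = 46.75 + 2.25·3.628 = 54.913.
Competitive Q* = 5.884, so ΔQ = 2.256; wedge = 68.3364 − 54.913 = 13.4234.
Welfare loss = ½ × 2.256 × 13.4234 = 15.14.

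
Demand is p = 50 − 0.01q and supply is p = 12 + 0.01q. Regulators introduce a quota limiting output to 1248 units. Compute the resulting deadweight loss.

4251.04

Competitive equilibrium: 50 − 0.01q = 12 + 0.01q → q* = 1900, p* = 31.
At q = 1248: demand price = 50 − 0.01·1248 = 37.52; supply price = 12 + 0.01·1248 = 24.48.
Δq = 1900 − 1248 = 652; wedge = 37.52 − 24.48 = 13.04.
Welfare loss = ½ × 652 × 13.04 = 4251.04.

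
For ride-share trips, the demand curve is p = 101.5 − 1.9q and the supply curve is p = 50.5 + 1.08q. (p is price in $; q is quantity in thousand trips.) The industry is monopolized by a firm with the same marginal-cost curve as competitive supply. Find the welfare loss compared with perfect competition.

$66.15 thousand

Competitive equilibrium: 101.5 − 1.9q = 50.5 + 1.08q → q* = 17.11409, p* = 68.98322.
Marginal revenue: MR = 101.5 − 3.8q. Set MR = MC: 101.5 − 3.8q = 50.5 + 1.08q → q_m = 10.45082.
Price p_m = 101.5 − 1.9·10.45082 = 81.64344; MC(q_m) = 50.5 + 1.08·10.45082 = 61.78689.
Competitive q* = 17.11409, so Δq = 6.66327; wedge = 81.64344 − 61.78689 = 19.85655.
DWL = ½ × 6.66327 × 19.85655 = $66.15 thousand.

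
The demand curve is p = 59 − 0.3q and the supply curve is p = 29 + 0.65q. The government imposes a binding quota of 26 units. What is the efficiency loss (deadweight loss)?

14.78

Competitive equilibrium: 59 − 0.3q = 29 + 0.65q → q* = 31.5789, p* = 49.5263.
At q = 26: demand price = 59 − 0.3·26 = 51.2; supply price = 29 + 0.65·26 = 45.9.
Δq = 31.5789 − 26 = 5.5789; wedge = 51.2 − 45.9 = 5.3.
The triangle = ½ × 5.5789 × 5.3 = 14.78.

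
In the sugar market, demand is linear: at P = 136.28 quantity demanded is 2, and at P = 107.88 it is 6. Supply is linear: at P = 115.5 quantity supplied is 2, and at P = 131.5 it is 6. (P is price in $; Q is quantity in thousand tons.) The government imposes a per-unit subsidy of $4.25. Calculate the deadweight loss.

Demand slope = (107.88 − 136.28)/(6 − 2) = −7.1, so P = 150.48 − 7.1Q.
Supply slope = (131.5 − 115.5)/(6 − 2) = 4, so P = 107.5 + 4Q.
Competitive equilibrium: 150.48 − 7.1Q = 107.5 + 4Q → Q* = 3.8721, P* = 122.9883.
The subsidy lowers effective supply by 4.25: P = 103.25 + 4Q.
New quantity: 150.48 − 7.1Q = 103.25 + 4Q → Q' = 4.255.
Overproduction ΔQ = 4.255 − 3.8721 = 0.3829; wedge = subsidy = 4.25.
Welfare loss = ½ × 0.3829 × 4.25 = $0.81 thousand.

$0.81 thousand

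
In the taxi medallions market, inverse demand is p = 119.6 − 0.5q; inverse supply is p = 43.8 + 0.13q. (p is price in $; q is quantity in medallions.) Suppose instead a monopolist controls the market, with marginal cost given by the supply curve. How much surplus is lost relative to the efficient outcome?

Competitive equilibrium: 119.6 − 0.5q = 43.8 + 0.13q → q* = 120.31746, p* = 59.44127.
Marginal revenue: MR = 119.6 − q. Set MR = MC: 119.6 − q = 43.8 + 0.13q → q_m = 67.07965.
Price p_m = 119.6 − 0.5·67.07965 = 86.06018; MC(q_m) = 43.8 + 0.13·67.07965 = 52.52035.
Competitive q* = 120.31746, so Δq = 53.23781; wedge = 86.06018 − 52.52035 = 33.53983.
Deadweight loss = ½ × 53.23781 × 33.53983 = $892.79.

$892.79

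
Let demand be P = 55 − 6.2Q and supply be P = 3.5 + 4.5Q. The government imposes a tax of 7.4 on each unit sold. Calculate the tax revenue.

Competitive equilibrium: 55 − 6.2Q = 3.5 + 4.5Q → Q* = 4.8131, P* = 25.1589.
With the tax, the buyer price exceeds the seller price by 7.4: (55 − 6.2Q) − (3.5 + 4.5Q) = 7.4 → Q' = 4.1215.
Tax revenue = 7.4 × 4.1215 = 30.50.

30.50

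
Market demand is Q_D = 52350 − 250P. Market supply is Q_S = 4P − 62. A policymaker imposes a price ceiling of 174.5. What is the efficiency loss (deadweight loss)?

In inverse form: demand P = 209.4 − 0.004Q, supply P = 15.5 + 0.25Q.
Competitive equilibrium: 209.4 − 0.004Q = 15.5 + 0.25Q → Q* = 763.3858, P* = 206.3465.
At the ceiling P = 174.5, quantity supplied = (174.5 − 15.5)/0.25 = 636.
Willingness to pay at Q' = 636: 209.4 − 0.004·636 = 206.856.
ΔQ = 763.3858 − 636 = 127.3858; wedge = 206.856 − 174.5 = 32.356.
Welfare loss = ½ × 127.3858 × 32.356 = 2060.85.

2060.85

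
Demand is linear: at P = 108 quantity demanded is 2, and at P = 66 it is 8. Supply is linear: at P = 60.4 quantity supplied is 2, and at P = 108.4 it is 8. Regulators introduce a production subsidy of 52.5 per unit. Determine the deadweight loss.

Demand slope = (66 − 108)/(8 − 2) = −7, so P = 122 − 7Q.
Supply slope = (108.4 − 60.4)/(8 − 2) = 8, so P = 44.4 + 8Q.
Competitive equilibrium: 122 − 7Q = 44.4 + 8Q → Q* = 5.1733, P* = 85.7867.
The subsidy lowers effective supply by 52.5: P = 8Q − 8.1.
New quantity: 122 − 7Q = 8Q − 8.1 → Q' = 8.6733.
Overproduction ΔQ = 8.6733 − 5.1733 = 3.5; wedge = subsidy = 52.5.
The triangle = ½ × 3.5 × 52.5 = 91.875.

91.875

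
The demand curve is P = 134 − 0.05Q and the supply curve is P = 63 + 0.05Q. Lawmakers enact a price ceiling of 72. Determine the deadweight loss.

Competitive equilibrium: 134 − 0.05Q = 63 + 0.05Q → Q* = 710, P* = 98.5.
At the ceiling P = 72, quantity supplied = (72 − 63)/0.05 = 180.
Willingness to pay at Q' = 180: 134 − 0.05·180 = 125.
ΔQ = 710 − 180 = 530; wedge = 125 − 72 = 53.
DWL = ½ × 530 × 53 = 14045.

14045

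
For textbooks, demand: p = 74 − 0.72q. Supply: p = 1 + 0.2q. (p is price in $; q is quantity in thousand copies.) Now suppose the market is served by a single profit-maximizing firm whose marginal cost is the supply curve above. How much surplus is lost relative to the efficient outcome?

$558.22 thousand

Competitive equilibrium: 74 − 0.72q = 1 + 0.2q → q* = 79.3478, p* = 16.8696.
Marginal revenue: MR = 74 − 1.44q. Set MR = MC: 74 − 1.44q = 1 + 0.2q → q_m = 44.5122.
Price p_m = 74 − 0.72·44.5122 = 41.9512; MC(q_m) = 1 + 0.2·44.5122 = 9.9024.
Competitive q* = 79.3478, so Δq = 34.8356; wedge = 41.9512 − 9.9024 = 32.0488.
Deadweight loss = ½ × 34.8356 × 32.0488 = $558.22 thousand.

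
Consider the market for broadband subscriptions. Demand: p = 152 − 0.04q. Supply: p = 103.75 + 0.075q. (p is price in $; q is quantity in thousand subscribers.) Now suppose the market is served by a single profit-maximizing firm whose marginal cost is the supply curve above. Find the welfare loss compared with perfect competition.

Competitive equilibrium: 152 − 0.04q = 103.75 + 0.075q → q* = 419.5652, p* = 135.2174.
Marginal revenue: MR = 152 − 0.08q. Set MR = MC: 152 − 0.08q = 103.75 + 0.075q → q_m = 311.2903.
Price p_m = 152 − 0.04·311.2903 = 139.5484; MC(q_m) = 103.75 + 0.075·311.2903 = 127.0968.
Competitive q* = 419.5652, so Δq = 108.2749; wedge = 139.5484 − 127.0968 = 12.4516.
Deadweight loss = ½ × 108.2749 × 12.4516 = $674.10 thousand.

$674.10 thousand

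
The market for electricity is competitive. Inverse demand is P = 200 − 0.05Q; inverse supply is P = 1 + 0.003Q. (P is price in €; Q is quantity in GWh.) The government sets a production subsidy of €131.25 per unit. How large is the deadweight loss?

€162514.74

Competitive equilibrium: 200 − 0.05Q = 1 + 0.003Q → Q* = 3754.717, P* = 12.2642.
The subsidy lowers effective supply by 131.25: P = 0.003Q − 130.25.
New quantity: 200 − 0.05Q = 0.003Q − 130.25 → Q' = 6231.1321.
Overproduction ΔQ = 6231.1321 − 3754.717 = 2476.4151; wedge = subsidy = 131.25.
DWL = ½ × 2476.4151 × 131.25 = €162514.74.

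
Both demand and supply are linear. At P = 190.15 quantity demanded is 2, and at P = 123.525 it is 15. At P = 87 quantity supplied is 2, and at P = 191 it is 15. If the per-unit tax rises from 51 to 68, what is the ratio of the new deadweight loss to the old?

1.778

Demand slope = (123.525 − 190.15)/(15 − 2) = −5.125, so P = 200.4 − 5.125Q.
Supply slope = (191 − 87)/(15 − 2) = 8, so P = 71 + 8Q.
Competitive equilibrium: 200.4 − 5.125Q = 71 + 8Q → Q* = 9.859, P* = 149.8724.
For a per-unit tax t: ΔQ = t/13.125, so DWL = ½·t·(t/13.125) = t²/26.25.
At t = 51: DWL = 99.086. At t = 68: DWL = 176.152.
Ratio = (68/51)² = 1.778.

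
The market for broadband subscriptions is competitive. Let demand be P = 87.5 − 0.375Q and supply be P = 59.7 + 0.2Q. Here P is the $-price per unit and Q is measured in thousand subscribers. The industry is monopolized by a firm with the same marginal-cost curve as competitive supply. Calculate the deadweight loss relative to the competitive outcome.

$104.71 thousand

Competitive equilibrium: 87.5 − 0.375Q = 59.7 + 0.2Q → Q* = 48.3478, P* = 69.3696.
Marginal revenue: MR = 87.5 − 0.75Q. Set MR = MC: 87.5 − 0.75Q = 59.7 + 0.2Q → Q_m = 29.2632.
Price P_m = 87.5 − 0.375·29.2632 = 76.5263; MC(Q_m) = 59.7 + 0.2·29.2632 = 65.5526.
Competitive Q* = 48.3478, so ΔQ = 19.0846; wedge = 76.5263 − 65.5526 = 10.9737.
Deadweight loss = ½ × 19.0846 × 10.9737 = $104.71 thousand.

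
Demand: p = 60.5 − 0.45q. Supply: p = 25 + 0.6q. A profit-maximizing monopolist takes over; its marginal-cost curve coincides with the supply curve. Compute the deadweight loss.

54.01

Competitive equilibrium: 60.5 − 0.45q = 25 + 0.6q → q* = 33.8095, p* = 45.2857.
Marginal revenue: MR = 60.5 − 0.9q. Set MR = MC: 60.5 − 0.9q = 25 + 0.6q → q_m = 23.6667.
Price p_m = 60.5 − 0.45·23.6667 = 49.85; MC(q_m) = 25 + 0.6·23.6667 = 39.2.
Competitive q* = 33.8095, so Δq = 10.1428; wedge = 49.85 − 39.2 = 10.65.
Deadweight loss = ½ × 10.1428 × 10.65 = 54.01.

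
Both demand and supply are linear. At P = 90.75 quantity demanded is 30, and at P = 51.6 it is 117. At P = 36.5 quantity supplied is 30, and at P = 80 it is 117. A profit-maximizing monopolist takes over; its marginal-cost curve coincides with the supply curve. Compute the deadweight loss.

372.35

Demand slope = (51.6 − 90.75)/(117 − 30) = −0.45, so P = 104.25 − 0.45Q.
Supply slope = (80 − 36.5)/(117 − 30) = 0.5, so P = 21.5 + 0.5Q.
Competitive equilibrium: 104.25 − 0.45Q = 21.5 + 0.5Q → Q* = 87.1053, P* = 65.0526.
Marginal revenue: MR = 104.25 − 0.9Q. Set MR = MC: 104.25 − 0.9Q = 21.5 + 0.5Q → Q_m = 59.1071.
Price P_m = 104.25 − 0.45·59.1071 = 77.6518; MC(Q_m) = 21.5 + 0.5·59.1071 = 51.0536.
Competitive Q* = 87.1053, so ΔQ = 27.9982; wedge = 77.6518 − 51.0536 = 26.5982.
DWL = ½ × 27.9982 × 26.5982 = 372.35.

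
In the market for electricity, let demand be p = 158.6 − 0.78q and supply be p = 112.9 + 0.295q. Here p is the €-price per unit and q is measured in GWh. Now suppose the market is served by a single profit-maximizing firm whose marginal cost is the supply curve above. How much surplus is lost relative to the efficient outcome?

€171.75

Competitive equilibrium: 158.6 − 0.78q = 112.9 + 0.295q → q* = 42.5116, p* = 125.4409.
Marginal revenue: MR = 158.6 − 1.56q. Set MR = MC: 158.6 − 1.56q = 112.9 + 0.295q → q_m = 24.6361.
Price p_m = 158.6 − 0.78·24.6361 = 139.3838; MC(q_m) = 112.9 + 0.295·24.6361 = 120.1676.
Competitive q* = 42.5116, so Δq = 17.8755; wedge = 139.3838 − 120.1676 = 19.2162.
The triangle = ½ × 17.8755 × 19.2162 = €171.75.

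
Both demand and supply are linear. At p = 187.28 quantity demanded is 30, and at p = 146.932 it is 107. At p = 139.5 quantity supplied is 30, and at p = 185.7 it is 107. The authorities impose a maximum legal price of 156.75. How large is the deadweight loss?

106.39

Demand slope = (146.932 − 187.28)/(107 − 30) = −0.524, so p = 203 − 0.524q.
Supply slope = (185.7 − 139.5)/(107 − 30) = 0.6, so p = 121.5 + 0.6q.
Competitive equilibrium: 203 − 0.524q = 121.5 + 0.6q → q* = 72.5089, p* = 165.0053.
At the ceiling p = 156.75, quantity supplied = (156.75 − 121.5)/0.6 = 58.75.
Willingness to pay at q' = 58.75: 203 − 0.524·58.75 = 172.215.
Δq = 72.5089 − 58.75 = 13.7589; wedge = 172.215 − 156.75 = 15.465.
Deadweight loss = ½ × 13.7589 × 15.465 = 106.39.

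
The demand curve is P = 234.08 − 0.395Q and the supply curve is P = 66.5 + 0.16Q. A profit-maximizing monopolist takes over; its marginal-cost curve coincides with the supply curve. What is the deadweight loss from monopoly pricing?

4373.90

Competitive equilibrium: 234.08 − 0.395Q = 66.5 + 0.16Q → Q* = 301.94595, P* = 114.81135.
Marginal revenue: MR = 234.08 − 0.79Q. Set MR = MC: 234.08 − 0.79Q = 66.5 + 0.16Q → Q_m = 176.4.
Price P_m = 234.08 − 0.395·176.4 = 164.402; MC(Q_m) = 66.5 + 0.16·176.4 = 94.724.
Competitive Q* = 301.94595, so ΔQ = 125.54595; wedge = 164.402 − 94.724 = 69.678.
The triangle = ½ × 125.54595 × 69.678 = 4373.90.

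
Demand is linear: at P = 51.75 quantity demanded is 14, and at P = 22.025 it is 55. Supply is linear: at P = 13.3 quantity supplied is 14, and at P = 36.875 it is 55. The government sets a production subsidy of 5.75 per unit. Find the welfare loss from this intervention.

Demand slope = (22.025 − 51.75)/(55 − 14) = −0.725, so P = 61.9 − 0.725Q.
Supply slope = (36.875 − 13.3)/(55 − 14) = 0.575, so P = 5.25 + 0.575Q.
Competitive equilibrium: 61.9 − 0.725Q = 5.25 + 0.575Q → Q* = 43.5769, P* = 30.3067.
The subsidy lowers effective supply by 5.75: P = 0.575Q − 0.5.
New quantity: 61.9 − 0.725Q = 0.575Q − 0.5 → Q' = 48.
Overproduction ΔQ = 48 − 43.5769 = 4.4231; wedge = subsidy = 5.75.
Deadweight loss = ½ × 4.4231 × 5.75 = 12.72.

12.72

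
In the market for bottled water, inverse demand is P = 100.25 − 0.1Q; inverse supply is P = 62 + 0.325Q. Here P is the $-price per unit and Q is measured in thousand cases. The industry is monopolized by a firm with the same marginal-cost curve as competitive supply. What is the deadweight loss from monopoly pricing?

Competitive equilibrium: 100.25 − 0.1Q = 62 + 0.325Q → Q* = 90, P* = 91.25.
Marginal revenue: MR = 100.25 − 0.2Q. Set MR = MC: 100.25 − 0.2Q = 62 + 0.325Q → Q_m = 72.8571.
Price P_m = 100.25 − 0.1·72.8571 = 92.9643; MC(Q_m) = 62 + 0.325·72.8571 = 85.6786.
Competitive Q* = 90, so ΔQ = 17.1429; wedge = 92.9643 − 85.6786 = 7.2857.
Deadweight loss = ½ × 17.1429 × 7.2857 = $62.45 thousand.

$62.45 thousand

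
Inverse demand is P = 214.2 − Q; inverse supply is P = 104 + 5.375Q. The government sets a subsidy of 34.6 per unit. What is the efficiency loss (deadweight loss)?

93.89

Competitive equilibrium: 214.2 − Q = 104 + 5.375Q → Q* = 17.2863, P* = 196.9137.
The subsidy lowers effective supply by 34.6: P = 69.4 + 5.375Q.
New quantity: 214.2 − Q = 69.4 + 5.375Q → Q' = 22.7137.
Overproduction ΔQ = 22.7137 − 17.2863 = 5.4274; wedge = subsidy = 34.6.
The triangle = ½ × 5.4274 × 34.6 = 93.89.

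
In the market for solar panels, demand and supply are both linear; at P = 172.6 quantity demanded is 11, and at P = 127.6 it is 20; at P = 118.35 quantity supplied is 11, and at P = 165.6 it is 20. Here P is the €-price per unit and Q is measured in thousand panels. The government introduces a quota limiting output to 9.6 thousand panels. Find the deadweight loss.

Demand slope = (127.6 − 172.6)/(20 − 11) = −5, so P = 227.6 − 5Q.
Supply slope = (165.6 − 118.35)/(20 − 11) = 5.25, so P = 60.6 + 5.25Q.
Competitive equilibrium: 227.6 − 5Q = 60.6 + 5.25Q → Q* = 16.2927, P* = 146.1366.
At Q = 9.6: demand price = 227.6 − 5·9.6 = 179.6; supply price = 60.6 + 5.25·9.6 = 111.
ΔQ = 16.2927 − 9.6 = 6.6927; wedge = 179.6 − 111 = 68.6.
DWL = ½ × 6.6927 × 68.6 = €229.56 thousand.

€229.56 thousand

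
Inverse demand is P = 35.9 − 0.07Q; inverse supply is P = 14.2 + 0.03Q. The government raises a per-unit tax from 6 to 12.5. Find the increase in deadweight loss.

601.25

Competitive equilibrium: 35.9 − 0.07Q = 14.2 + 0.03Q → Q* = 217, P* = 20.71.
For a per-unit tax t: ΔQ = t/0.1, so DWL = ½·t·(t/0.1) = t²/0.2.
At t = 6: DWL = 180. At t = 12.5: DWL = 781.25.
Increase = 781.25 − 180 = 601.25.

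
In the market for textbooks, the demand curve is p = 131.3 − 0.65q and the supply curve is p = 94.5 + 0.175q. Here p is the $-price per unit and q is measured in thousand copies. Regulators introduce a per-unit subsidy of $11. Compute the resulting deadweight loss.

$73.33 thousand

Competitive equilibrium: 131.3 − 0.65q = 94.5 + 0.175q → q* = 44.6061, p* = 102.3061.
The subsidy lowers effective supply by 11: p = 83.5 + 0.175q.
New quantity: 131.3 − 0.65q = 83.5 + 0.175q → q' = 57.9394.
Overproduction Δq = 57.9394 − 44.6061 = 13.3333; wedge = subsidy = 11.
Deadweight loss = ½ × 13.3333 × 11 = $73.33 thousand.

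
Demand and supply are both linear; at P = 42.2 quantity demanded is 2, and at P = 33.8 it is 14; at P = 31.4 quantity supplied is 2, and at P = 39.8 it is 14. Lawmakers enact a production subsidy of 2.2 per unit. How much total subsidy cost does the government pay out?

Demand slope = (33.8 − 42.2)/(14 − 2) = −0.7, so P = 43.6 − 0.7Q.
Supply slope = (39.8 − 31.4)/(14 − 2) = 0.7, so P = 30 + 0.7Q.
Competitive equilibrium: 43.6 − 0.7Q = 30 + 0.7Q → Q* = 9.7143, P* = 36.8.
The subsidy lowers effective supply by 2.2: P = 27.8 + 0.7Q.
New quantity: 43.6 − 0.7Q = 27.8 + 0.7Q → Q' = 11.2857.
Total subsidy cost = 2.2 × 11.2857 = 24.83.

24.83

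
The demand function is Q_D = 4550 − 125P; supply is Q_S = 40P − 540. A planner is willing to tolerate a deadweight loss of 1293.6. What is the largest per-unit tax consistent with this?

In inverse form: demand P = 36.4 − 0.008Q, supply P = 13.5 + 0.025Q.
Competitive equilibrium: 36.4 − 0.008Q = 13.5 + 0.025Q → Q* = 693.9394, P* = 30.8485.
A tax t gives ΔQ = t/0.033 and wedge t, so DWL = t²/0.066.
t²/0.066 = 1293.6 → t² = 85.3776 → t = 9.24.

9.24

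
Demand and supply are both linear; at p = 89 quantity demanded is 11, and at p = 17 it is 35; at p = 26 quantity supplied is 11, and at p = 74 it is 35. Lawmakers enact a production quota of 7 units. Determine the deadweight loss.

688.90

Demand slope = (17 − 89)/(35 − 11) = −3, so p = 122 − 3q.
Supply slope = (74 − 26)/(35 − 11) = 2, so p = 4 + 2q.
Competitive equilibrium: 122 − 3q = 4 + 2q → q* = 23.6, p* = 51.2.
At q = 7: demand price = 122 − 3·7 = 101; supply price = 4 + 2·7 = 18.
Δq = 23.6 − 7 = 16.6; wedge = 101 − 18 = 83.
DWL = ½ × 16.6 × 83 = 688.90.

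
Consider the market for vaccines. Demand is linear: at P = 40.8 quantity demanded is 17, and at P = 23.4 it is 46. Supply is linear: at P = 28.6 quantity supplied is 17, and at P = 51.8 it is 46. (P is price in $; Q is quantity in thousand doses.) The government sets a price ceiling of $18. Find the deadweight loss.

Demand slope = (23.4 − 40.8)/(46 − 17) = −0.6, so P = 51 − 0.6Q.
Supply slope = (51.8 − 28.6)/(46 − 17) = 0.8, so P = 15 + 0.8Q.
Competitive equilibrium: 51 − 0.6Q = 15 + 0.8Q → Q* = 25.7143, P* = 35.5714.
At the ceiling P = 18, quantity supplied = (18 − 15)/0.8 = 3.75.
Willingness to pay at Q' = 3.75: 51 − 0.6·3.75 = 48.75.
ΔQ = 25.7143 − 3.75 = 21.9643; wedge = 48.75 − 18 = 30.75.
DWL = ½ × 21.9643 × 30.75 = $337.70 thousand.

$337.70 thousand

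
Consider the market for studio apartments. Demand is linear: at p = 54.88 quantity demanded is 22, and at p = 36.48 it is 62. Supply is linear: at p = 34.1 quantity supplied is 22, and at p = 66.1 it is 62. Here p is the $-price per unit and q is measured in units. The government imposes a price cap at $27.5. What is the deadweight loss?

$385.67

Demand slope = (36.48 − 54.88)/(62 − 22) = −0.46, so p = 65 − 0.46q.
Supply slope = (66.1 − 34.1)/(62 − 22) = 0.8, so p = 16.5 + 0.8q.
Competitive equilibrium: 65 − 0.46q = 16.5 + 0.8q → q* = 38.4921, p* = 47.2937.
At the ceiling p = 27.5, quantity supplied = (27.5 − 16.5)/0.8 = 13.75.
Willingness to pay at q' = 13.75: 65 − 0.46·13.75 = 58.675.
Δq = 38.4921 − 13.75 = 24.7421; wedge = 58.675 − 27.5 = 31.175.
Deadweight loss = ½ × 24.7421 × 31.175 = $385.67.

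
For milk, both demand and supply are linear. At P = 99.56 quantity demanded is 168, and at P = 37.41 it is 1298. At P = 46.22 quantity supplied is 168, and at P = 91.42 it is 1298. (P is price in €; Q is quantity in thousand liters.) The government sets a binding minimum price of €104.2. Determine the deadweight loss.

Demand slope = (37.41 − 99.56)/(1298 − 168) = −0.055, so P = 108.8 − 0.055Q.
Supply slope = (91.42 − 46.22)/(1298 − 168) = 0.04, so P = 39.5 + 0.04Q.
Competitive equilibrium: 108.8 − 0.055Q = 39.5 + 0.04Q → Q* = 729.47368, P* = 68.67895.
At the floor P = 104.2, quantity demanded = (108.8 − 104.2)/0.055 = 83.63636.
Sellers' marginal cost at Q' = 83.63636: 39.5 + 0.04·83.63636 = 42.84545.
ΔQ = 729.47368 − 83.63636 = 645.83732; wedge = 104.2 − 42.84545 = 61.35455.
The triangle = ½ × 645.83732 × 61.35455 = €19812.53 thousand.

€19812.53 thousand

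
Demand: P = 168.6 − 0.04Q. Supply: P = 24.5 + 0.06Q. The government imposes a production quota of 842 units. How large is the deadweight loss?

17940.05

Competitive equilibrium: 168.6 − 0.04Q = 24.5 + 0.06Q → Q* = 1441, P* = 110.96.
At Q = 842: demand price = 168.6 − 0.04·842 = 134.92; supply price = 24.5 + 0.06·842 = 75.02.
ΔQ = 1441 − 842 = 599; wedge = 134.92 − 75.02 = 59.9.
The triangle = ½ × 599 × 59.9 = 17940.05.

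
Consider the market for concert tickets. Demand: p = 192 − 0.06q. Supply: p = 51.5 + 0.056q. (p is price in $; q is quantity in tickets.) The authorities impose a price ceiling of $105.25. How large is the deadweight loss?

$3665.29

Competitive equilibrium: 192 − 0.06q = 51.5 + 0.056q → q* = 1211.2069, p* = 119.3276.
At the ceiling p = 105.25, quantity supplied = (105.25 − 51.5)/0.056 = 959.8214.
Willingness to pay at q' = 959.8214: 192 − 0.06·959.8214 = 134.4107.
Δq = 1211.2069 − 959.8214 = 251.3855; wedge = 134.4107 − 105.25 = 29.1607.
The triangle = ½ × 251.3855 × 29.1607 = $3665.29.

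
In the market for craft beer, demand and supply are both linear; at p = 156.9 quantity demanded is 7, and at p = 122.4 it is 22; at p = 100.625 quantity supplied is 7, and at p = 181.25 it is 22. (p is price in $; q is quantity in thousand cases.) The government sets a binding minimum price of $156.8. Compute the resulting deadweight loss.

$203.87 thousand

Demand slope = (122.4 − 156.9)/(22 − 7) = −2.3, so p = 173 − 2.3q.
Supply slope = (181.25 − 100.625)/(22 − 7) = 5.375, so p = 63 + 5.375q.
Competitive equilibrium: 173 − 2.3q = 63 + 5.375q → q* = 14.3322, p* = 140.0358.
At the floor p = 156.8, quantity demanded = (173 − 156.8)/2.3 = 7.0435.
Sellers' marginal cost at q' = 7.0435: 63 + 5.375·7.0435 = 100.8588.
Δq = 14.3322 − 7.0435 = 7.2887; wedge = 156.8 − 100.8588 = 55.9412.
DWL = ½ × 7.2887 × 55.9412 = $203.87 thousand.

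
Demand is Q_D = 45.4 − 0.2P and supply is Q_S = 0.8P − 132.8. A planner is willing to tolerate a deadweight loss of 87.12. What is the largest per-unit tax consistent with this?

33

In inverse form: demand P = 227 − 5Q, supply P = 166 + 1.25Q.
Competitive equilibrium: 227 − 5Q = 166 + 1.25Q → Q* = 9.76, P* = 178.2.
A tax t gives ΔQ = t/6.25 and wedge t, so DWL = t²/12.5.
t²/12.5 = 87.12 → t² = 1089 → t = 33.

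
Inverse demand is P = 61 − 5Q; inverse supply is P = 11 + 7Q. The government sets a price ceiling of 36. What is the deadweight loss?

2.13

Competitive equilibrium: 61 − 5Q = 11 + 7Q → Q* = 4.1667, P* = 40.1667.
At the ceiling P = 36, quantity supplied = (36 − 11)/7 = 3.5714.
Willingness to pay at Q' = 3.5714: 61 − 5·3.5714 = 43.143.
ΔQ = 4.1667 − 3.5714 = 0.5953; wedge = 43.143 − 36 = 7.143.
DWL = ½ × 0.5953 × 7.143 = 2.13.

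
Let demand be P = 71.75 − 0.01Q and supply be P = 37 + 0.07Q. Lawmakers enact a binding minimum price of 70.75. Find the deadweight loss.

Competitive equilibrium: 71.75 − 0.01Q = 37 + 0.07Q → Q* = 434.375, P* = 67.4063.
At the floor P = 70.75, quantity demanded = (71.75 − 70.75)/0.01 = 100.
Sellers' marginal cost at Q' = 100: 37 + 0.07·100 = 44.
ΔQ = 434.375 − 100 = 334.375; wedge = 70.75 − 44 = 26.75.
The triangle = ½ × 334.375 × 26.75 = 4472.27.

4472.27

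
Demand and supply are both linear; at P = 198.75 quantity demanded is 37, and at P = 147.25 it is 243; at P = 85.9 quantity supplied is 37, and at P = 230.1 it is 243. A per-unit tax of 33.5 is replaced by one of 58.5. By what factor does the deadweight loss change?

Demand slope = (147.25 − 198.75)/(243 − 37) = −0.25, so P = 208 − 0.25Q.
Supply slope = (230.1 − 85.9)/(243 − 37) = 0.7, so P = 60 + 0.7Q.
Competitive equilibrium: 208 − 0.25Q = 60 + 0.7Q → Q* = 155.7895, P* = 169.0526.
For a per-unit tax t: ΔQ = t/0.95, so DWL = ½·t·(t/0.95) = t²/1.9.
At t = 33.5: DWL = 590.658. At t = 58.5: DWL = 1801.184.
Ratio = (58.5/33.5)² = 3.049.

3.049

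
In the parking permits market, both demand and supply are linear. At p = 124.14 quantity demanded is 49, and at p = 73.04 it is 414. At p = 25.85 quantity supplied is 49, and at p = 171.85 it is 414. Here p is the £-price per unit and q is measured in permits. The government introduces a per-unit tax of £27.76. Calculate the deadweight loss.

£713.53

Demand slope = (73.04 − 124.14)/(414 − 49) = −0.14, so p = 131 − 0.14q.
Supply slope = (171.85 − 25.85)/(414 − 49) = 0.4, so p = 6.25 + 0.4q.
Competitive equilibrium: 131 − 0.14q = 6.25 + 0.4q → q* = 231.0185, p* = 98.6574.
With the tax, the buyer price exceeds the seller price by 27.76: (131 − 0.14q) − (6.25 + 0.4q) = 27.76 → q' = 179.6111.
Δq = 231.0185 − 179.6111 = 51.4074; the wedge equals the tax, 27.76.
Deadweight loss = ½ × 51.4074 × 27.76 = £713.53.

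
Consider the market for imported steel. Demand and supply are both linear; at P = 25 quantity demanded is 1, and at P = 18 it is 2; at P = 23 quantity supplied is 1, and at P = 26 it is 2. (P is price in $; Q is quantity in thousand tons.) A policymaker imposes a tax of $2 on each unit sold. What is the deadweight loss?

Demand slope = (18 − 25)/(2 − 1) = −7, so P = 32 − 7Q.
Supply slope = (26 − 23)/(2 − 1) = 3, so P = 20 + 3Q.
Competitive equilibrium: 32 − 7Q = 20 + 3Q → Q* = 1.2, P* = 23.6.
With the tax, the buyer price exceeds the seller price by 2: (32 − 7Q) − (20 + 3Q) = 2 → Q' = 1.
ΔQ = 1.2 − 1 = 0.2; the wedge equals the tax, 2.
Welfare loss = ½ × 0.2 × 2 = $0.20 thousand.

$0.20 thousand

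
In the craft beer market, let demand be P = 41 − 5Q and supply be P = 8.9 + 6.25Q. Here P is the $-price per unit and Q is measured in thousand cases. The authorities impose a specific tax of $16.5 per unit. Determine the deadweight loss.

$12.10 thousand

Competitive equilibrium: 41 − 5Q = 8.9 + 6.25Q → Q* = 2.8533, P* = 26.7333.
With the tax, the buyer price exceeds the seller price by 16.5: (41 − 5Q) − (8.9 + 6.25Q) = 16.5 → Q' = 1.3867.
ΔQ = 2.8533 − 1.3867 = 1.4666; the wedge equals the tax, 16.5.
DWL = ½ × 1.4666 × 16.5 = $12.10 thousand.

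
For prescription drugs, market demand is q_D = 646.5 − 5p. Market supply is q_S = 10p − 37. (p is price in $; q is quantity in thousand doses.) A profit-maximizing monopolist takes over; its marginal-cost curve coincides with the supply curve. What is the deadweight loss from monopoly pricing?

$4206.76 thousand

In inverse form: demand p = 129.3 − 0.2q, supply p = 3.7 + 0.1q.
Competitive equilibrium: 129.3 − 0.2q = 3.7 + 0.1q → q* = 418.6667, p* = 45.5667.
Marginal revenue: MR = 129.3 − 0.4q. Set MR = MC: 129.3 − 0.4q = 3.7 + 0.1q → q_m = 251.2.
Price p_m = 129.3 − 0.2·251.2 = 79.06; MC(q_m) = 3.7 + 0.1·251.2 = 28.82.
Competitive q* = 418.6667, so Δq = 167.4667; wedge = 79.06 − 28.82 = 50.24.
The triangle = ½ × 167.4667 × 50.24 = $4206.76 thousand.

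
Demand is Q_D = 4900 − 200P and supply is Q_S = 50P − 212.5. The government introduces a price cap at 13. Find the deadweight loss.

1734.45

In inverse form: demand P = 24.5 − 0.005Q, supply P = 4.25 + 0.02Q.
Competitive equilibrium: 24.5 − 0.005Q = 4.25 + 0.02Q → Q* = 810, P* = 20.45.
At the ceiling P = 13, quantity supplied = (13 − 4.25)/0.02 = 437.5.
Willingness to pay at Q' = 437.5: 24.5 − 0.005·437.5 = 22.3125.
ΔQ = 810 − 437.5 = 372.5; wedge = 22.3125 − 13 = 9.3125.
Deadweight loss = ½ × 372.5 × 9.3125 = 1734.45.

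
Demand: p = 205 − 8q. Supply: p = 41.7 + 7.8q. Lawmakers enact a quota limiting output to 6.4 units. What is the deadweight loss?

122.35

Competitive equilibrium: 205 − 8q = 41.7 + 7.8q → q* = 10.3354, p* = 122.3165.
At q = 6.4: demand price = 205 − 8·6.4 = 153.8; supply price = 41.7 + 7.8·6.4 = 91.62.
Δq = 10.3354 − 6.4 = 3.9354; wedge = 153.8 − 91.62 = 62.18.
The triangle = ½ × 3.9354 × 62.18 = 122.35.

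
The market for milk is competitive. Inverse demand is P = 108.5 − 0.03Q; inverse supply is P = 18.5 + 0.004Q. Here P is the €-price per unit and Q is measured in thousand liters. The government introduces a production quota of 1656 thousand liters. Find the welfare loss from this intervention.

€16697.36 thousand

Competitive equilibrium: 108.5 − 0.03Q = 18.5 + 0.004Q → Q* = 2647.0588, P* = 29.0882.
At Q = 1656: demand price = 108.5 − 0.03·1656 = 58.82; supply price = 18.5 + 0.004·1656 = 25.124.
ΔQ = 2647.0588 − 1656 = 991.0588; wedge = 58.82 − 25.124 = 33.696.
The triangle = ½ × 991.0588 × 33.696 = €16697.36 thousand.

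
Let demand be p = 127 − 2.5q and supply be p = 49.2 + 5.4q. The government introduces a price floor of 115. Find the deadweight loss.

Competitive equilibrium: 127 − 2.5q = 49.2 + 5.4q → q* = 9.8481, p* = 102.3797.
At the floor p = 115, quantity demanded = (127 − 115)/2.5 = 4.8.
Sellers' marginal cost at q' = 4.8: 49.2 + 5.4·4.8 = 75.12.
Δq = 9.8481 − 4.8 = 5.0481; wedge = 115 − 75.12 = 39.88.
Deadweight loss = ½ × 5.0481 × 39.88 = 100.66.

100.66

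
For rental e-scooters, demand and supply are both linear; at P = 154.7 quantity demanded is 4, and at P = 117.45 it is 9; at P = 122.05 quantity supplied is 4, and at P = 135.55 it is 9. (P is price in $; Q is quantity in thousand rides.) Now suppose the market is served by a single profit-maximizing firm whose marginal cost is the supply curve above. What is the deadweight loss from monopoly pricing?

$47.36 thousand

Demand slope = (117.45 − 154.7)/(9 − 4) = −7.45, so P = 184.5 − 7.45Q.
Supply slope = (135.55 − 122.05)/(9 − 4) = 2.7, so P = 111.25 + 2.7Q.
Competitive equilibrium: 184.5 − 7.45Q = 111.25 + 2.7Q → Q* = 7.2167, P* = 130.7352.
Marginal revenue: MR = 184.5 − 14.9Q. Set MR = MC: 184.5 − 14.9Q = 111.25 + 2.7Q → Q_m = 4.1619.
Price P_m = 184.5 − 7.45·4.1619 = 153.4938; MC(Q_m) = 111.25 + 2.7·4.1619 = 122.4871.
Competitive Q* = 7.2167, so ΔQ = 3.0548; wedge = 153.4938 − 122.4871 = 31.0067.
The triangle = ½ × 3.0548 × 31.0067 = $47.36 thousand.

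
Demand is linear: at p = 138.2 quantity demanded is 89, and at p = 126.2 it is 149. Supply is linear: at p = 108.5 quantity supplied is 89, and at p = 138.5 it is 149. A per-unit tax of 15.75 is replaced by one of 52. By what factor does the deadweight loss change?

10.900

Demand slope = (126.2 − 138.2)/(149 − 89) = −0.2, so p = 156 − 0.2q.
Supply slope = (138.5 − 108.5)/(149 − 89) = 0.5, so p = 64 + 0.5q.
Competitive equilibrium: 156 − 0.2q = 64 + 0.5q → q* = 131.4286, p* = 129.7143.
For a per-unit tax t: Δq = t/0.7, so DWL = ½·t·(t/0.7) = t²/1.4.
At t = 15.75: DWL = 177.1875. At t = 52: DWL = 1931.429.
Ratio = (52/15.75)² = 10.900.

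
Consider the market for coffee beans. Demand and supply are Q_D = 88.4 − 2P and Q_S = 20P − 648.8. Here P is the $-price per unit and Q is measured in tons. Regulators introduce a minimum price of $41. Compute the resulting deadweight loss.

$61.73

In inverse form: demand P = 44.2 − 0.5Q, supply P = 32.44 + 0.05Q.
Competitive equilibrium: 44.2 − 0.5Q = 32.44 + 0.05Q → Q* = 21.3818, P* = 33.5091.
At the floor P = 41, quantity demanded = (44.2 − 41)/0.5 = 6.4.
Sellers' marginal cost at Q' = 6.4: 32.44 + 0.05·6.4 = 32.76.
ΔQ = 21.3818 − 6.4 = 14.9818; wedge = 41 − 32.76 = 8.24.
Welfare loss = ½ × 14.9818 × 8.24 = $61.73.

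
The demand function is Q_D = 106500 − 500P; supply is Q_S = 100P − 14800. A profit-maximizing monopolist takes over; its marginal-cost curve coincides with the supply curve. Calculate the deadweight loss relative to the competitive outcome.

3592.69

In inverse form: demand P = 213 − 0.002Q, supply P = 148 + 0.01Q.
Competitive equilibrium: 213 − 0.002Q = 148 + 0.01Q → Q* = 5416.66667, P* = 202.16667.
Marginal revenue: MR = 213 − 0.004Q. Set MR = MC: 213 − 0.004Q = 148 + 0.01Q → Q_m = 4642.85714.
Price P_m = 213 − 0.002·4642.85714 = 203.71429; MC(Q_m) = 148 + 0.01·4642.85714 = 194.42857.
Competitive Q* = 5416.66667, so ΔQ = 773.80953; wedge = 203.71429 − 194.42857 = 9.28572.
The triangle = ½ × 773.80953 × 9.28572 = 3592.69.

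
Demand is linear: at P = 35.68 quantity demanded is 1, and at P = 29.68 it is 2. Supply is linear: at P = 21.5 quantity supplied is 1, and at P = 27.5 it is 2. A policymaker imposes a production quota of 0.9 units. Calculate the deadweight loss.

9.86

Demand slope = (29.68 − 35.68)/(2 − 1) = −6, so P = 41.68 − 6Q.
Supply slope = (27.5 − 21.5)/(2 − 1) = 6, so P = 15.5 + 6Q.
Competitive equilibrium: 41.68 − 6Q = 15.5 + 6Q → Q* = 2.1817, P* = 28.59.
At Q = 0.9: demand price = 41.68 − 6·0.9 = 36.28; supply price = 15.5 + 6·0.9 = 20.9.
ΔQ = 2.1817 − 0.9 = 1.2817; wedge = 36.28 − 20.9 = 15.38.
DWL = ½ × 1.2817 × 15.38 = 9.86.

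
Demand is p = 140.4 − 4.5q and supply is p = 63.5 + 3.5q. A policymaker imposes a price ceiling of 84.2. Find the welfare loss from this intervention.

Competitive equilibrium: 140.4 − 4.5q = 63.5 + 3.5q → q* = 9.6125, p* = 97.1438.
At the ceiling p = 84.2, quantity supplied = (84.2 − 63.5)/3.5 = 5.9143.
Willingness to pay at q' = 5.9143: 140.4 − 4.5·5.9143 = 113.7857.
Δq = 9.6125 − 5.9143 = 3.6982; wedge = 113.7857 − 84.2 = 29.5857.
The triangle = ½ × 3.6982 × 29.5857 = 54.71.

54.71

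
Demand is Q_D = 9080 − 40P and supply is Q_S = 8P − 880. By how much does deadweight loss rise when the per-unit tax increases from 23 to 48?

5916.67

In inverse form: demand P = 227 − 0.025Q, supply P = 110 + 0.125Q.
Competitive equilibrium: 227 − 0.025Q = 110 + 0.125Q → Q* = 780, P* = 207.5.
For a per-unit tax t: ΔQ = t/0.15, so DWL = ½·t·(t/0.15) = t²/0.3.
At t = 23: DWL = 1763.333. At t = 48: DWL = 7680.
Increase = 7680 − 1763.333 = 5916.67.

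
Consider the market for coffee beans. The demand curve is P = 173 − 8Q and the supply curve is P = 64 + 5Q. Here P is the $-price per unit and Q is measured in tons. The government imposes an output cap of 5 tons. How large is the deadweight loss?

Competitive equilibrium: 173 − 8Q = 64 + 5Q → Q* = 8.3846, P* = 105.9231.
At Q = 5: demand price = 173 − 8·5 = 133; supply price = 64 + 5·5 = 89.
ΔQ = 8.3846 − 5 = 3.3846; wedge = 133 − 89 = 44.
The triangle = ½ × 3.3846 × 44 = $74.46.

$74.46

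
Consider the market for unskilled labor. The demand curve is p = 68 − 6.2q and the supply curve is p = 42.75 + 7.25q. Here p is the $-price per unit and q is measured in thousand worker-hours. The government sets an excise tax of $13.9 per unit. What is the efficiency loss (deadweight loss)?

$7.18 thousand

Competitive equilibrium: 68 − 6.2q = 42.75 + 7.25q → q* = 1.8773, p* = 56.3606.
With the tax, the buyer price exceeds the seller price by 13.9: (68 − 6.2q) − (42.75 + 7.25q) = 13.9 → q' = 0.8439.
Δq = 1.8773 − 0.8439 = 1.0334; the wedge equals the tax, 13.9.
Deadweight loss = ½ × 1.0334 × 13.9 = $7.18 thousand.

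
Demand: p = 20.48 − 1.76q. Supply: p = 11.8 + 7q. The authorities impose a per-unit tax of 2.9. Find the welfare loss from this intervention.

Competitive equilibrium: 20.48 − 1.76q = 11.8 + 7q → q* = 0.9909, p* = 18.7361.
With the tax, the buyer price exceeds the seller price by 2.9: (20.48 − 1.76q) − (11.8 + 7q) = 2.9 → q' = 0.6598.
Δq = 0.9909 − 0.6598 = 0.3311; the wedge equals the tax, 2.9.
DWL = ½ × 0.3311 × 2.9 = 0.48.

0.48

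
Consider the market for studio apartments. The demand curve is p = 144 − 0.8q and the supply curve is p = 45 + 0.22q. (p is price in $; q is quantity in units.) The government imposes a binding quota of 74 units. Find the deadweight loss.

Competitive equilibrium: 144 − 0.8q = 45 + 0.22q → q* = 97.0588, p* = 66.3529.
At q = 74: demand price = 144 − 0.8·74 = 84.8; supply price = 45 + 0.22·74 = 61.28.
Δq = 97.0588 − 74 = 23.0588; wedge = 84.8 − 61.28 = 23.52.
Deadweight loss = ½ × 23.0588 × 23.52 = $271.17.

$271.17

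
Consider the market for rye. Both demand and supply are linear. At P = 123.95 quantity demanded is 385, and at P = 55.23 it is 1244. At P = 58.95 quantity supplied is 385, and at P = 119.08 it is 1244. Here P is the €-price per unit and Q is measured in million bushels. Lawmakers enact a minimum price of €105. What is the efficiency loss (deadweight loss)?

€2894.69 million

Demand slope = (55.23 − 123.95)/(1244 − 385) = −0.08, so P = 154.75 − 0.08Q.
Supply slope = (119.08 − 58.95)/(1244 − 385) = 0.07, so P = 32 + 0.07Q.
Competitive equilibrium: 154.75 − 0.08Q = 32 + 0.07Q → Q* = 818.3333, P* = 89.2833.
At the floor P = 105, quantity demanded = (154.75 − 105)/0.08 = 621.875.
Sellers' marginal cost at Q' = 621.875: 32 + 0.07·621.875 = 75.5313.
ΔQ = 818.3333 − 621.875 = 196.4583; wedge = 105 − 75.5313 = 29.4687.
DWL = ½ × 196.4583 × 29.4687 = €2894.69 million.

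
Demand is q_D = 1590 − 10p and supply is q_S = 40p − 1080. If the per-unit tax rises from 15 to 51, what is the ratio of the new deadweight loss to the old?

11.56

In inverse form: demand p = 159 − 0.1q, supply p = 27 + 0.025q.
Competitive equilibrium: 159 − 0.1q = 27 + 0.025q → q* = 1056, p* = 53.4.
For a per-unit tax t: Δq = t/0.125, so DWL = ½·t·(t/0.125) = t²/0.25.
At t = 15: DWL = 900. At t = 51: DWL = 10404.
Ratio = (51/15)² = 11.56.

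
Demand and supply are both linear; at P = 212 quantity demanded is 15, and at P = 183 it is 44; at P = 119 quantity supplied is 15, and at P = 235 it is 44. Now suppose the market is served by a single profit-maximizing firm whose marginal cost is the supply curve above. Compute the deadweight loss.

78.40

Demand slope = (183 − 212)/(44 − 15) = −1, so P = 227 − Q.
Supply slope = (235 − 119)/(44 − 15) = 4, so P = 59 + 4Q.
Competitive equilibrium: 227 − Q = 59 + 4Q → Q* = 33.6, P* = 193.4.
Marginal revenue: MR = 227 − 2Q. Set MR = MC: 227 − 2Q = 59 + 4Q → Q_m = 28.
Price P_m = 227 − 1·28 = 199; MC(Q_m) = 59 + 4·28 = 171.
Competitive Q* = 33.6, so ΔQ = 5.6; wedge = 199 − 171 = 28.
Deadweight loss = ½ × 5.6 × 28 = 78.40.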